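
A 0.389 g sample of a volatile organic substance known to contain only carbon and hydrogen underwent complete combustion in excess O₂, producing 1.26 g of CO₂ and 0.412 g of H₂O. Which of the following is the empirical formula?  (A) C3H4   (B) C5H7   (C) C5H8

mol C = 1.26 g CO₂ ÷ 44.009 g/mol = 0.02863 mol
mol H = 2 × 0.412 g H₂O ÷ 18.015 g/mol = 0.04574 mol
Divide by the smallest (0.02863 mol): C 1.000, H 1.598
Multiplying each by 5 gives whole numbers: C 5.00, H 7.99

(C) C5H8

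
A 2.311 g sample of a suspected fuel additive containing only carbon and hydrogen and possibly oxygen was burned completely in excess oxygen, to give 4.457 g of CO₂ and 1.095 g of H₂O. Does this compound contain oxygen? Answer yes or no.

yes

mol C = 4.457 g CO₂ ÷ 44.009 g/mol = 0.10127 mol
mol H = 2 × 1.095 g H₂O ÷ 18.015 g/mol = 0.12157 mol
C and H account for only 1.3389 g of the 2.311 g sample; the remaining 0.97205 g must be oxygen.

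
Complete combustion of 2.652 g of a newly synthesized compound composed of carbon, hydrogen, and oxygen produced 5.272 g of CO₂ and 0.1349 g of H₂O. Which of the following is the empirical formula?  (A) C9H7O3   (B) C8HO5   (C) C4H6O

(B) C8HO5

mol C = 5.272 g CO₂ ÷ 44.009 g/mol = 0.11979 mol
mol H = 2 × 0.1349 g H₂O ÷ 18.015 g/mol = 0.014976 mol
mass O = 2.652 − (1.4388 + 0.015096) = 1.1981 g → mol O = 1.1981 ÷ 15.999 = 0.074884 mol
Divide by the smallest (0.014976 mol): C 7.999, H 1.000, O 5.000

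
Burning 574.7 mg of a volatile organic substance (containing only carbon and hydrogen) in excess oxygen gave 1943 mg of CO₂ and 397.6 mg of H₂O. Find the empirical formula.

CH

mol C = 1.943 g CO₂ ÷ 44.009 g/mol = 0.044150 mol
mol H = 2 × 0.3976 g H₂O ÷ 18.015 g/mol = 0.044141 mol
Divide by the smallest (0.044141 mol): C 1.000, H 1.000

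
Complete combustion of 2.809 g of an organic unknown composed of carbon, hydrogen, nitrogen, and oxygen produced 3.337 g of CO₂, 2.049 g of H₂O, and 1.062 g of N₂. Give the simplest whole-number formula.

C2H6N2O

mol C = 3.337 g CO₂ ÷ 44.009 g/mol = 0.075825 mol
mol H = 2 × 2.049 g H₂O ÷ 18.015 g/mol = 0.22748 mol
mol N = 2 × 1.062 g N₂ ÷ 28.014 g/mol = 0.075819 mol
mass O = 2.809 − (0.91074 + 0.22930 + 1.0620) = 0.60696 g → mol O = 0.60696 ÷ 15.999 = 0.037938 mol
Divide by the smallest (0.037938 mol): C 1.999, H 5.996, N 1.999, O 1.000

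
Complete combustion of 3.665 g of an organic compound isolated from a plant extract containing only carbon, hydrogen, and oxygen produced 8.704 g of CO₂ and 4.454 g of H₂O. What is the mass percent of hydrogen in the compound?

13.60%

mol C = 8.704 g CO₂ ÷ 44.009 g/mol = 0.19778 mol
mol H = 2 × 4.454 g H₂O ÷ 18.015 g/mol = 0.49448 mol
mass O = 3.665 − (2.3755 + 0.49843) = 0.79106 g → mol O = 0.79106 ÷ 15.999 = 0.049444 mol
mass % H = 0.49843 g ÷ 3.665 g × 100%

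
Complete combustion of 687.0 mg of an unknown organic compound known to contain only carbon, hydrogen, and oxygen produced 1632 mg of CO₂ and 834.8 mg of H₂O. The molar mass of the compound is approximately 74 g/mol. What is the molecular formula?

mol C = 1.632 g CO₂ ÷ 44.009 g/mol = 0.037083 mol
mol H = 2 × 0.8348 g H₂O ÷ 18.015 g/mol = 0.092678 mol
mass O = 0.6870 − (0.44541 + 0.093420) = 0.14817 g → mol O = 0.14817 ÷ 15.999 = 0.0092614 mol
Divide by the smallest (0.0092614 mol): C 4.004, H 10.007, O 1.000
Empirical formula: C4H10O
Empirical-formula mass = 74.12 g/mol; 74 ÷ 74.12 ≈ 1, so the molecular formula is C4H10O.

C4H10O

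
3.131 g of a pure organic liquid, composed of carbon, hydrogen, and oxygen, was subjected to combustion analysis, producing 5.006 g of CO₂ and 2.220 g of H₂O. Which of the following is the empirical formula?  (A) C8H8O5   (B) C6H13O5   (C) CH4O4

(B) C6H13O5

mol C = 5.006 g CO₂ ÷ 44.009 g/mol = 0.11375 mol
mol H = 2 × 2.220 g H₂O ÷ 18.015 g/mol = 0.24646 mol
mass O = 3.131 − (1.3662 + 0.24843) = 1.5163 g → mol O = 1.5163 ÷ 15.999 = 0.094776 mol
Divide by the smallest (0.094776 mol): C 1.200, H 2.600, O 1.000
Multiplying each by 5 gives whole numbers: C 6.00, H 13.00, O 5.00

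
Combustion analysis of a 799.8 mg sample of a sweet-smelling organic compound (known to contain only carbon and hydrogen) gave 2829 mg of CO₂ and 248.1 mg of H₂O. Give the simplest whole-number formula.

C7H3

mol C = 2.829 g CO₂ ÷ 44.009 g/mol = 0.064282 mol
mol H = 2 × 0.2481 g H₂O ÷ 18.015 g/mol = 0.027544 mol
Divide by the smallest (0.027544 mol): C 2.334, H 1.000
Multiplying each by 3 gives whole numbers: C 7.00, H 3.00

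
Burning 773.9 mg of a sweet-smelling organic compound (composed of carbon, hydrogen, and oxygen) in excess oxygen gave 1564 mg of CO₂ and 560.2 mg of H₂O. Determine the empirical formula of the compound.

mol C = 1.564 g CO₂ ÷ 44.009 g/mol = 0.035538 mol
mol H = 2 × 0.5602 g H₂O ÷ 18.015 g/mol = 0.062193 mol
mass O = 0.7739 − (0.42685 + 0.062690) = 0.28436 g → mol O = 0.28436 ÷ 15.999 = 0.017774 mol
Divide by the smallest (0.017774 mol): C 1.999, H 3.499, O 1.000
Multiplying each by 2 gives whole numbers: C 4.00, H 7.00, O 2.00

C4H7O2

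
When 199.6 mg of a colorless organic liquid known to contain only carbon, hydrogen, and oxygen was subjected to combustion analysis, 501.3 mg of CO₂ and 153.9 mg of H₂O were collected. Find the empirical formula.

C4H6O

mol C = 0.5013 g CO₂ ÷ 44.009 g/mol = 0.011391 mol
mol H = 2 × 0.1539 g H₂O ÷ 18.015 g/mol = 0.017086 mol
mass O = 0.1996 − (0.13682 + 0.017222) = 0.045562 g → mol O = 0.045562 ÷ 15.999 = 0.0028478 mol
Divide by the smallest (0.0028478 mol): C 4.000, H 6.000, O 1.000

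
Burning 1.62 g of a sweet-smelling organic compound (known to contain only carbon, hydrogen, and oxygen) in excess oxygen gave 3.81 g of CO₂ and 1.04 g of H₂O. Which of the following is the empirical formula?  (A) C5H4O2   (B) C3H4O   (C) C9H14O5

(B) C3H4O

mol C = 3.81 g CO₂ ÷ 44.009 g/mol = 0.08657 mol
mol H = 2 × 1.04 g H₂O ÷ 18.015 g/mol = 0.1155 mol
mass O = 1.62 − (1.040 + 0.1164) = 0.4638 g → mol O = 0.4638 ÷ 15.999 = 0.02899 mol
Divide by the smallest (0.02899 mol): C 2.986, H 3.983, O 1.000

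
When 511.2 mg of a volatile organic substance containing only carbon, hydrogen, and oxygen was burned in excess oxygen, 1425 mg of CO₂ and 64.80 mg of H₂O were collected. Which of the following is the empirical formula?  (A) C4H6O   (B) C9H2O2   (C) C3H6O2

(B) C9H2O2

mol C = 1.425 g CO₂ ÷ 44.009 g/mol = 0.032380 mol
mol H = 2 × 0.06480 g H₂O ÷ 18.015 g/mol = 0.0071940 mol
mass O = 0.5112 − (0.38891 + 0.0072516) = 0.11504 g → mol O = 0.11504 ÷ 15.999 = 0.0071902 mol
Divide by the smallest (0.0071902 mol): C 4.503, H 1.001, O 1.000
Multiplying each by 2 gives whole numbers: C 9.01, H 2.00, O 2.00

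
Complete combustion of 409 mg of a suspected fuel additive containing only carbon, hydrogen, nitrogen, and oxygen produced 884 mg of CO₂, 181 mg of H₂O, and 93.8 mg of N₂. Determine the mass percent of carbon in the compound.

59.0%

mol C = 0.884 g CO₂ ÷ 44.009 g/mol = 0.02009 mol
mol H = 2 × 0.181 g H₂O ÷ 18.015 g/mol = 0.02009 mol
mol N = 2 × 0.0938 g N₂ ÷ 28.014 g/mol = 0.006697 mol
mass O = 0.409 − (0.2413 + 0.02026 + 0.09380) = 0.05368 g → mol O = 0.05368 ÷ 15.999 = 0.003355 mol
mass % C = 0.2413 g ÷ 0.409 g × 100%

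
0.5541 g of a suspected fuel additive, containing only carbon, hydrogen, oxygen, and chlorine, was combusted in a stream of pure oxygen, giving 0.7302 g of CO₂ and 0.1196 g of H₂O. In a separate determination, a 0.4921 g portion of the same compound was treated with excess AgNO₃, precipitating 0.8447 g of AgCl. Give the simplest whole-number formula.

C5H4Cl2O2

mol C = 0.7302 g CO₂ ÷ 44.009 g/mol = 0.016592 mol
mol H = 2 × 0.1196 g H₂O ÷ 18.015 g/mol = 0.013278 mol
From the AgCl data: mol Cl per gram of compound = (0.8447 ÷ 143.318) ÷ 0.4921 = 0.011977 mol/g, so in the 0.5541 g combustion sample mol Cl = 0.0066365 mol
mass O = 0.5541 − (0.19929 + 0.013384 + 0.23526) = 0.10617 g → mol O = 0.10617 ÷ 15.999 = 0.0066358 mol
Divide by the smallest (0.0066358 mol): C 2.500, H 2.001, Cl 1.000, O 1.000
Multiplying each by 2 gives whole numbers: C 5.00, H 4.00, Cl 2.00, O 2.00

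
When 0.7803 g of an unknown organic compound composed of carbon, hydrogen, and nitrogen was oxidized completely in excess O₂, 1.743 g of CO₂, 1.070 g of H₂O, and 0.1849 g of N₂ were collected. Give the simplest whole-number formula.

mol C = 1.743 g CO₂ ÷ 44.009 g/mol = 0.039606 mol
mol H = 2 × 1.070 g H₂O ÷ 18.015 g/mol = 0.11879 mol
mol N = 2 × 0.1849 g N₂ ÷ 28.014 g/mol = 0.013201 mol
Divide by the smallest (0.013201 mol): C 3.000, H 8.999, N 1.000

C3H9N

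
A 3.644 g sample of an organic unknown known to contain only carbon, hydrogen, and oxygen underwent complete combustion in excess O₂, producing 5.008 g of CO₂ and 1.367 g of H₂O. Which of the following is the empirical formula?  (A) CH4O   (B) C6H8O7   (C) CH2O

(B) C6H8O7

mol C = 5.008 g CO₂ ÷ 44.009 g/mol = 0.11379 mol
mol H = 2 × 1.367 g H₂O ÷ 18.015 g/mol = 0.15176 mol
mass O = 3.644 − (1.3668 + 0.15298) = 2.1242 g → mol O = 2.1242 ÷ 15.999 = 0.13277 mol
Divide by the smallest (0.11379 mol): C 1.000, H 1.334, O 1.167
Multiplying each by 6 gives whole numbers: C 6.00, H 8.00, O 7.00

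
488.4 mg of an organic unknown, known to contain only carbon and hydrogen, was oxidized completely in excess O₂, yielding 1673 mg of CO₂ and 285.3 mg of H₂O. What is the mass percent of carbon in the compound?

93.49%

mol C = 1.673 g CO₂ ÷ 44.009 g/mol = 0.038015 mol
mol H = 2 × 0.2853 g H₂O ÷ 18.015 g/mol = 0.031674 mol
mass % C = 0.45660 g ÷ 0.4884 g × 100%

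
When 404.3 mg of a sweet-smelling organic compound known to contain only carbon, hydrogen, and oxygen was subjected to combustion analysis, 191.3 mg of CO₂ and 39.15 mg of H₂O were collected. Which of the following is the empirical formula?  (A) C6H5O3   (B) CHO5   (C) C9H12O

(B) CHO5

mol C = 0.1913 g CO₂ ÷ 44.009 g/mol = 0.0043468 mol
mol H = 2 × 0.03915 g H₂O ÷ 18.015 g/mol = 0.0043464 mol
mass O = 0.4043 − (0.052210 + 0.0043811) = 0.34771 g → mol O = 0.34771 ÷ 15.999 = 0.021733 mol
Divide by the smallest (0.0043464 mol): C 1.000, H 1.000, O 5.000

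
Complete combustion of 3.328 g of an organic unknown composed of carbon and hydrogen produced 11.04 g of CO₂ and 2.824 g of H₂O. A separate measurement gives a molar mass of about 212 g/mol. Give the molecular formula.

mol C = 11.04 g CO₂ ÷ 44.009 g/mol = 0.25086 mol
mol H = 2 × 2.824 g H₂O ÷ 18.015 g/mol = 0.31352 mol
Divide by the smallest (0.25086 mol): C 1.000, H 1.250
Multiplying each by 4 gives whole numbers: C 4.00, H 5.00
Empirical formula: C4H5
Empirical-formula mass = 53.08 g/mol; 212 ÷ 53.08 ≈ 4, so the molecular formula is C16H20.

C16H20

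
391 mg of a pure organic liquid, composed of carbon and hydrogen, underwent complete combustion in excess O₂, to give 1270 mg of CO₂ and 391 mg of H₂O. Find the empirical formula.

C2H3

mol C = 1.27 g CO₂ ÷ 44.009 g/mol = 0.02886 mol
mol H = 2 × 0.391 g H₂O ÷ 18.015 g/mol = 0.04341 mol
Divide by the smallest (0.02886 mol): C 1.000, H 1.504
Multiplying each by 2 gives whole numbers: C 2.00, H 3.01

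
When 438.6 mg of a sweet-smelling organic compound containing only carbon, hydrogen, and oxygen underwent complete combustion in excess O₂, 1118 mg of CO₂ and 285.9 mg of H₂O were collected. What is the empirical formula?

mol C = 1.118 g CO₂ ÷ 44.009 g/mol = 0.025404 mol
mol H = 2 × 0.2859 g H₂O ÷ 18.015 g/mol = 0.031740 mol
mass O = 0.4386 − (0.30513 + 0.031994) = 0.10148 g → mol O = 0.10148 ÷ 15.999 = 0.0063429 mol
Divide by the smallest (0.0063429 mol): C 4.005, H 5.004, O 1.000

C4H5O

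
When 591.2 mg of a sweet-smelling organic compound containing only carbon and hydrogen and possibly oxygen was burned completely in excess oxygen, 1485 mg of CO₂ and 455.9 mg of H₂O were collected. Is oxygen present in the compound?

mol C = 1.485 g CO₂ ÷ 44.009 g/mol = 0.033743 mol
mol H = 2 × 0.4559 g H₂O ÷ 18.015 g/mol = 0.050613 mol
C and H account for only 0.45631 g of the 0.5912 g sample; the remaining 0.13489 g must be oxygen.

yes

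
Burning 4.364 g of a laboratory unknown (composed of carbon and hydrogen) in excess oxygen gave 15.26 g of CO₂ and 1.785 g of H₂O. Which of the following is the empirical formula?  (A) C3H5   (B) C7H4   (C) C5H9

(B) C7H4

mol C = 15.26 g CO₂ ÷ 44.009 g/mol = 0.34675 mol
mol H = 2 × 1.785 g H₂O ÷ 18.015 g/mol = 0.19817 mol
Divide by the smallest (0.19817 mol): C 1.750, H 1.000
Multiplying each by 4 gives whole numbers: C 7.00, H 4.00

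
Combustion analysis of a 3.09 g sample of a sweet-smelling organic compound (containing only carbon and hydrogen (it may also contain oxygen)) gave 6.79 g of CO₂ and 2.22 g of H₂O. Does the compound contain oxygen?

mol C = 6.79 g CO₂ ÷ 44.009 g/mol = 0.1543 mol
mol H = 2 × 2.22 g H₂O ÷ 18.015 g/mol = 0.2465 mol
C and H account for only 2.102 g of the 3.09 g sample; the remaining 0.9884 g must be oxygen.

yes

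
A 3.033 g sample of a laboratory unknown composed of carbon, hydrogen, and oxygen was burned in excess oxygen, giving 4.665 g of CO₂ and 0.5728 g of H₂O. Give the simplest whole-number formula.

C5H3O5

mol C = 4.665 g CO₂ ÷ 44.009 g/mol = 0.10600 mol
mol H = 2 × 0.5728 g H₂O ÷ 18.015 g/mol = 0.063591 mol
mass O = 3.033 − (1.2732 + 0.064100) = 1.6957 g → mol O = 1.6957 ÷ 15.999 = 0.10599 mol
Divide by the smallest (0.063591 mol): C 1.667, H 1.000, O 1.667
Multiplying each by 3 gives whole numbers: C 5.00, H 3.00, O 5.00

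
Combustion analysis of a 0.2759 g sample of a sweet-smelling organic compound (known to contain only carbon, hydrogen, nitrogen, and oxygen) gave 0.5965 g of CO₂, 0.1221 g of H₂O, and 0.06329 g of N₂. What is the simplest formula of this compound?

C6H6N2O

mol C = 0.5965 g CO₂ ÷ 44.009 g/mol = 0.013554 mol
mol H = 2 × 0.1221 g H₂O ÷ 18.015 g/mol = 0.013555 mol
mol N = 2 × 0.06329 g N₂ ÷ 28.014 g/mol = 0.0045185 mol
mass O = 0.2759 − (0.16280 + 0.013664 + 0.063290) = 0.036149 g → mol O = 0.036149 ÷ 15.999 = 0.0022594 mol
Divide by the smallest (0.0022594 mol): C 5.999, H 5.999, N 2.000, O 1.000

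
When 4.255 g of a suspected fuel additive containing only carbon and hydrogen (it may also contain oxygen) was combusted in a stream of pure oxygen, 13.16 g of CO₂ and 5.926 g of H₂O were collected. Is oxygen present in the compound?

mol C = 13.16 g CO₂ ÷ 44.009 g/mol = 0.29903 mol
mol H = 2 × 5.926 g H₂O ÷ 18.015 g/mol = 0.65790 mol
C and H together account for 4.2548 g — essentially the entire 4.255 g sample — so the compound contains no oxygen.

no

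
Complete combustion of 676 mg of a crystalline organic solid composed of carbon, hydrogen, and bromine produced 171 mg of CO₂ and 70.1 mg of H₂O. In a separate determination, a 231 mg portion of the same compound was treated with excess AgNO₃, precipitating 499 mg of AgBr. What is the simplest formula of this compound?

CH2Br2

mol C = 0.171 g CO₂ ÷ 44.009 g/mol = 0.003886 mol
mol H = 2 × 0.0701 g H₂O ÷ 18.015 g/mol = 0.007782 mol
From the AgBr data: mol Br per gram of compound = (0.499 ÷ 187.772) ÷ 0.231 = 0.01150 mol/g, so in the 0.676 g combustion sample mol Br = 0.007777 mol
Divide by the smallest (0.003886 mol): C 1.000, H 2.003, Br 2.001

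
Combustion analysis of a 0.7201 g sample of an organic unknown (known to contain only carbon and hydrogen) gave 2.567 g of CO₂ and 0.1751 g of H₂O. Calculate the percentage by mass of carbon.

mol C = 2.567 g CO₂ ÷ 44.009 g/mol = 0.058329 mol
mol H = 2 × 0.1751 g H₂O ÷ 18.015 g/mol = 0.019439 mol
mass % C = 0.70059 g ÷ 0.7201 g × 100%

97.29%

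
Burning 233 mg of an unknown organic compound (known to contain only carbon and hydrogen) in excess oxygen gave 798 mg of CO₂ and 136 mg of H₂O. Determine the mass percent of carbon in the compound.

93.5%

mol C = 0.798 g CO₂ ÷ 44.009 g/mol = 0.01813 mol
mol H = 2 × 0.136 g H₂O ÷ 18.015 g/mol = 0.01510 mol
mass % C = 0.2178 g ÷ 0.233 g × 100%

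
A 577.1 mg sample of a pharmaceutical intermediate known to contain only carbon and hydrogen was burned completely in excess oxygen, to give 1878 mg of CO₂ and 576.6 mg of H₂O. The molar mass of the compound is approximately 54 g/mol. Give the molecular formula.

C4H6

mol C = 1.878 g CO₂ ÷ 44.009 g/mol = 0.042673 mol
mol H = 2 × 0.5766 g H₂O ÷ 18.015 g/mol = 0.064013 mol
Divide by the smallest (0.042673 mol): C 1.000, H 1.500
Multiplying each by 2 gives whole numbers: C 2.00, H 3.00
Empirical formula: C2H3
Empirical-formula mass = 27.05 g/mol; 54 ÷ 27.05 ≈ 2, so the molecular formula is C4H6.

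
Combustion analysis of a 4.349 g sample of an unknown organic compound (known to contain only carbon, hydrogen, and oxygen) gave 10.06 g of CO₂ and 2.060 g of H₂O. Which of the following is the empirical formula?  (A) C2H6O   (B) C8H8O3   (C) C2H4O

(B) C8H8O3

mol C = 10.06 g CO₂ ÷ 44.009 g/mol = 0.22859 mol
mol H = 2 × 2.060 g H₂O ÷ 18.015 g/mol = 0.22870 mol
mass O = 4.349 − (2.7456 + 0.23053) = 1.3729 g → mol O = 1.3729 ÷ 15.999 = 0.085811 mol
Divide by the smallest (0.085811 mol): C 2.664, H 2.665, O 1.000
Multiplying each by 3 gives whole numbers: C 7.99, H 8.00, O 3.00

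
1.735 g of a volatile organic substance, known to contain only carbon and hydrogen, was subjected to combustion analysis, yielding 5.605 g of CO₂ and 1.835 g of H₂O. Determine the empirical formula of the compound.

mol C = 5.605 g CO₂ ÷ 44.009 g/mol = 0.12736 mol
mol H = 2 × 1.835 g H₂O ÷ 18.015 g/mol = 0.20372 mol
Divide by the smallest (0.12736 mol): C 1.000, H 1.600
Multiplying each by 5 gives whole numbers: C 5.00, H 8.00

C5H8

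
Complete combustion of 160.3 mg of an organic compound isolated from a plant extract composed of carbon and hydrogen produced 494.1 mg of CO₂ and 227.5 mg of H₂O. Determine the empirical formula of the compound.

mol C = 0.4941 g CO₂ ÷ 44.009 g/mol = 0.011227 mol
mol H = 2 × 0.2275 g H₂O ÷ 18.015 g/mol = 0.025257 mol
Divide by the smallest (0.011227 mol): C 1.000, H 2.250
Multiplying each by 4 gives whole numbers: C 4.00, H 9.00

C4H9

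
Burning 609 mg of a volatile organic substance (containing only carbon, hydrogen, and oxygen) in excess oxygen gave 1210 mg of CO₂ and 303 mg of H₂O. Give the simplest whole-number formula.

C9H11O5

mol C = 1.21 g CO₂ ÷ 44.009 g/mol = 0.02749 mol
mol H = 2 × 0.303 g H₂O ÷ 18.015 g/mol = 0.03364 mol
mass O = 0.609 − (0.3302 + 0.03391) = 0.2449 g → mol O = 0.2449 ÷ 15.999 = 0.01530 mol
Divide by the smallest (0.01530 mol): C 1.796, H 2.198, O 1.000
Multiplying each by 5 gives whole numbers: C 8.98, H 10.99, O 5.00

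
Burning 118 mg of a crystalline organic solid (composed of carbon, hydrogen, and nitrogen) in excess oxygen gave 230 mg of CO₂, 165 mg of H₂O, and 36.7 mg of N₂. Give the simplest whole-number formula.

mol C = 0.230 g CO₂ ÷ 44.009 g/mol = 0.005226 mol
mol H = 2 × 0.165 g H₂O ÷ 18.015 g/mol = 0.01832 mol
mol N = 2 × 0.0367 g N₂ ÷ 28.014 g/mol = 0.002620 mol
Divide by the smallest (0.002620 mol): C 1.995, H 6.991, N 1.000

C2H7N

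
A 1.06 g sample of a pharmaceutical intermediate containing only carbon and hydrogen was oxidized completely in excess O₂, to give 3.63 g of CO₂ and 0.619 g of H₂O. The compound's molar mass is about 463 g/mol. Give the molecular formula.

C36H30

mol C = 3.63 g CO₂ ÷ 44.009 g/mol = 0.08248 mol
mol H = 2 × 0.619 g H₂O ÷ 18.015 g/mol = 0.06872 mol
Divide by the smallest (0.06872 mol): C 1.200, H 1.000
Multiplying each by 5 gives whole numbers: C 6.00, H 5.00
Empirical formula: C6H5
Empirical-formula mass = 77.11 g/mol; 463 ÷ 77.11 ≈ 6, so the molecular formula is C36H30.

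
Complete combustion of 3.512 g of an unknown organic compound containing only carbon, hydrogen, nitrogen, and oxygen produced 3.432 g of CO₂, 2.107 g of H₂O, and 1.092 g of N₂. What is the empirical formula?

mol C = 3.432 g CO₂ ÷ 44.009 g/mol = 0.077984 mol
mol H = 2 × 2.107 g H₂O ÷ 18.015 g/mol = 0.23392 mol
mol N = 2 × 1.092 g N₂ ÷ 28.014 g/mol = 0.077961 mol
mass O = 3.512 − (0.93667 + 0.23579 + 1.0920) = 1.2475 g → mol O = 1.2475 ÷ 15.999 = 0.077977 mol
Divide by the smallest (0.077961 mol): C 1.000, H 3.000, N 1.000, O 1.000

CH3NO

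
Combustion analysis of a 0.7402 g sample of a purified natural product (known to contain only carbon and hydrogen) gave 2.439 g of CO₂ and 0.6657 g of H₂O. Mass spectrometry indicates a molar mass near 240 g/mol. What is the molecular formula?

mol C = 2.439 g CO₂ ÷ 44.009 g/mol = 0.055420 mol
mol H = 2 × 0.6657 g H₂O ÷ 18.015 g/mol = 0.073905 mol
Divide by the smallest (0.055420 mol): C 1.000, H 1.334
Multiplying each by 3 gives whole numbers: C 3.00, H 4.00
Empirical formula: C3H4
Empirical-formula mass = 40.06 g/mol; 240 ÷ 40.06 ≈ 6, so the molecular formula is C18H24.

C18H24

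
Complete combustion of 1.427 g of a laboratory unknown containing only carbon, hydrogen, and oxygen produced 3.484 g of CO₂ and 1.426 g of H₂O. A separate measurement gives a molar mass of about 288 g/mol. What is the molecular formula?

mol C = 3.484 g CO₂ ÷ 44.009 g/mol = 0.079166 mol
mol H = 2 × 1.426 g H₂O ÷ 18.015 g/mol = 0.15831 mol
mass O = 1.427 − (0.95086 + 0.15958) = 0.31656 g → mol O = 0.31656 ÷ 15.999 = 0.019786 mol
Divide by the smallest (0.019786 mol): C 4.001, H 8.001, O 1.000
Empirical formula: C4H8O
Empirical-formula mass = 72.11 g/mol; 288 ÷ 72.11 ≈ 4, so the molecular formula is C16H32O4.

C16H32O4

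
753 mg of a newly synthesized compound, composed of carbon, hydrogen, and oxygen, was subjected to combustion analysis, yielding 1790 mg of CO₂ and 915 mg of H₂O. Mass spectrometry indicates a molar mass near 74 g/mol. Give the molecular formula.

mol C = 1.79 g CO₂ ÷ 44.009 g/mol = 0.04067 mol
mol H = 2 × 0.915 g H₂O ÷ 18.015 g/mol = 0.1016 mol
mass O = 0.753 − (0.4885 + 0.1024) = 0.1621 g → mol O = 0.1621 ÷ 15.999 = 0.01013 mol
Divide by the smallest (0.01013 mol): C 4.015, H 10.027, O 1.000
Empirical formula: C4H10O
Empirical-formula mass = 74.12 g/mol; 74 ÷ 74.12 ≈ 1, so the molecular formula is C4H10O.

C4H10O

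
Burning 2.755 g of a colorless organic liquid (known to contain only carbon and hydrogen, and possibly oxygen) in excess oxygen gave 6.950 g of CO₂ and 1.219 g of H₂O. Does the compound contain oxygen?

mol C = 6.950 g CO₂ ÷ 44.009 g/mol = 0.15792 mol
mol H = 2 × 1.219 g H₂O ÷ 18.015 g/mol = 0.13533 mol
C and H account for only 2.0332 g of the 2.755 g sample; the remaining 0.72178 g must be oxygen.

yes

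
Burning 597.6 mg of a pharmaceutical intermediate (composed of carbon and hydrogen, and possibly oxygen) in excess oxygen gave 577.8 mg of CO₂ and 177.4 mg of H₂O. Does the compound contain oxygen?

yes

mol C = 0.5778 g CO₂ ÷ 44.009 g/mol = 0.013129 mol
mol H = 2 × 0.1774 g H₂O ÷ 18.015 g/mol = 0.019695 mol
C and H account for only 0.17755 g of the 0.5976 g sample; the remaining 0.42005 g must be oxygen.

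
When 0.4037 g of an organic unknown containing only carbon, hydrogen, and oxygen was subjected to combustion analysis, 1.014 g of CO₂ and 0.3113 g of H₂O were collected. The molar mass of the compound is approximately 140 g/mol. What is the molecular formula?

C8H12O2

mol C = 1.014 g CO₂ ÷ 44.009 g/mol = 0.023041 mol
mol H = 2 × 0.3113 g H₂O ÷ 18.015 g/mol = 0.034560 mol
mass O = 0.4037 − (0.27674 + 0.034837) = 0.092121 g → mol O = 0.092121 ÷ 15.999 = 0.0057579 mol
Divide by the smallest (0.0057579 mol): C 4.002, H 6.002, O 1.000
Empirical formula: C4H6O
Empirical-formula mass = 70.09 g/mol; 140 ÷ 70.09 ≈ 2, so the molecular formula is C8H12O2.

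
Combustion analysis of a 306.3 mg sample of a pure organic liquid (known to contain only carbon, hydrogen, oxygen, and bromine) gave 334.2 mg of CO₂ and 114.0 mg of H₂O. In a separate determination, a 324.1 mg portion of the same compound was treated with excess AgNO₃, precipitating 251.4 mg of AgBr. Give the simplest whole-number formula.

C6H10BrO5

mol C = 0.3342 g CO₂ ÷ 44.009 g/mol = 0.0075939 mol
mol H = 2 × 0.1140 g H₂O ÷ 18.015 g/mol = 0.012656 mol
From the AgBr data: mol Br per gram of compound = (0.2514 ÷ 187.772) ÷ 0.3241 = 0.0041310 mol/g, so in the 0.3063 g combustion sample mol Br = 0.0012653 mol
mass O = 0.3063 − (0.091210 + 0.012757 + 0.10110) = 0.10123 g → mol O = 0.10123 ÷ 15.999 = 0.0063271 mol
Divide by the smallest (0.0012653 mol): C 6.002, H 10.002, Br 1.000, O 5.000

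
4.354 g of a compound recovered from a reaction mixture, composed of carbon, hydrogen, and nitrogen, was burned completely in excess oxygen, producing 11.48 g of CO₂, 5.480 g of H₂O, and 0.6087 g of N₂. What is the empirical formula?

C6H14N

mol C = 11.48 g CO₂ ÷ 44.009 g/mol = 0.26086 mol
mol H = 2 × 5.480 g H₂O ÷ 18.015 g/mol = 0.60838 mol
mol N = 2 × 0.6087 g N₂ ÷ 28.014 g/mol = 0.043457 mol
Divide by the smallest (0.043457 mol): C 6.003, H 14.000, N 1.000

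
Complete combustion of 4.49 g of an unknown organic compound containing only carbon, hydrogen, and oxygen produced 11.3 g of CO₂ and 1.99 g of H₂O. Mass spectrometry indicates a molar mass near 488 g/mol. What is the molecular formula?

mol C = 11.3 g CO₂ ÷ 44.009 g/mol = 0.2568 mol
mol H = 2 × 1.99 g H₂O ÷ 18.015 g/mol = 0.2209 mol
mass O = 4.49 − (3.084 + 0.2227) = 1.183 g → mol O = 1.183 ÷ 15.999 = 0.07396 mol
Divide by the smallest (0.07396 mol): C 3.472, H 2.987, O 1.000
Multiplying each by 2 gives whole numbers: C 6.94, H 5.97, O 2.00
Empirical formula: C7H6O2
Empirical-formula mass = 122.12 g/mol; 488 ÷ 122.12 ≈ 4, so the molecular formula is C28H24O8.

C28H24O8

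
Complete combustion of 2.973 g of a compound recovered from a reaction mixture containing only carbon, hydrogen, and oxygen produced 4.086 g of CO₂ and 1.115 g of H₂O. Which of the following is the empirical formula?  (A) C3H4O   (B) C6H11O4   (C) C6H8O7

mol C = 4.086 g CO₂ ÷ 44.009 g/mol = 0.092845 mol
mol H = 2 × 1.115 g H₂O ÷ 18.015 g/mol = 0.12379 mol
mass O = 2.973 − (1.1152 + 0.12478) = 1.7331 g → mol O = 1.7331 ÷ 15.999 = 0.10832 mol
Divide by the smallest (0.092845 mol): C 1.000, H 1.333, O 1.167
Multiplying each by 6 gives whole numbers: C 6.00, H 8.00, O 7.00

(C) C6H8O7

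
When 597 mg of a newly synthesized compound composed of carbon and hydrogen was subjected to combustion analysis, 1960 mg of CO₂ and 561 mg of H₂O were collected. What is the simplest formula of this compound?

mol C = 1.96 g CO₂ ÷ 44.009 g/mol = 0.04454 mol
mol H = 2 × 0.561 g H₂O ÷ 18.015 g/mol = 0.06228 mol
Divide by the smallest (0.04454 mol): C 1.000, H 1.398
Multiplying each by 5 gives whole numbers: C 5.00, H 6.99

C5H7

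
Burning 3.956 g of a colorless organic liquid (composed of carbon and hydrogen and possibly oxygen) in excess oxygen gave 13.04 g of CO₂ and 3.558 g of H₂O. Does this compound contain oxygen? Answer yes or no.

no

mol C = 13.04 g CO₂ ÷ 44.009 g/mol = 0.29630 mol
mol H = 2 × 3.558 g H₂O ÷ 18.015 g/mol = 0.39500 mol
C and H together account for 3.9571 g — essentially the entire 3.956 g sample — so the compound contains no oxygen.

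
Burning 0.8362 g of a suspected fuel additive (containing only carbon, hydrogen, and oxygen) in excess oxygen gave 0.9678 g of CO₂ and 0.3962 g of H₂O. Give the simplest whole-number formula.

C2H4O3

mol C = 0.9678 g CO₂ ÷ 44.009 g/mol = 0.021991 mol
mol H = 2 × 0.3962 g H₂O ÷ 18.015 g/mol = 0.043986 mol
mass O = 0.8362 − (0.26413 + 0.044337) = 0.52773 g → mol O = 0.52773 ÷ 15.999 = 0.032985 mol
Divide by the smallest (0.021991 mol): C 1.000, H 2.000, O 1.500
Multiplying each by 2 gives whole numbers: C 2.00, H 4.00, O 3.00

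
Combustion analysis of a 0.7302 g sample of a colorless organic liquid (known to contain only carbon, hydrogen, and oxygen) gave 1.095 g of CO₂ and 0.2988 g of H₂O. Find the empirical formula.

C3H4O3

mol C = 1.095 g CO₂ ÷ 44.009 g/mol = 0.024881 mol
mol H = 2 × 0.2988 g H₂O ÷ 18.015 g/mol = 0.033172 mol
mass O = 0.7302 − (0.29885 + 0.033438) = 0.39791 g → mol O = 0.39791 ÷ 15.999 = 0.024871 mol
Divide by the smallest (0.024871 mol): C 1.000, H 1.334, O 1.000
Multiplying each by 3 gives whole numbers: C 3.00, H 4.00, O 3.00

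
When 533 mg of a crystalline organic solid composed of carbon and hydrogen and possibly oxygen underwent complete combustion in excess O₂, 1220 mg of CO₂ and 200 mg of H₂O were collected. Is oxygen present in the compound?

mol C = 1.22 g CO₂ ÷ 44.009 g/mol = 0.02772 mol
mol H = 2 × 0.200 g H₂O ÷ 18.015 g/mol = 0.02220 mol
C and H account for only 0.3553 g of the 0.533 g sample; the remaining 0.1777 g must be oxygen.

yes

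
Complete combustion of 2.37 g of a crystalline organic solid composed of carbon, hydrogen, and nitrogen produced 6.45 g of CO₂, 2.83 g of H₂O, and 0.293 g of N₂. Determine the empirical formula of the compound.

C7H15N

mol C = 6.45 g CO₂ ÷ 44.009 g/mol = 0.1466 mol
mol H = 2 × 2.83 g H₂O ÷ 18.015 g/mol = 0.3142 mol
mol N = 2 × 0.293 g N₂ ÷ 28.014 g/mol = 0.02092 mol
Divide by the smallest (0.02092 mol): C 7.006, H 15.020, N 1.000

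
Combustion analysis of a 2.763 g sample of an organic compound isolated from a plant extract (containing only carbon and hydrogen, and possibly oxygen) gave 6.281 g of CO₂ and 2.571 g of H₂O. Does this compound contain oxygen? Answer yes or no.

mol C = 6.281 g CO₂ ÷ 44.009 g/mol = 0.14272 mol
mol H = 2 × 2.571 g H₂O ÷ 18.015 g/mol = 0.28543 mol
C and H account for only 2.0019 g of the 2.763 g sample; the remaining 0.76107 g must be oxygen.

yes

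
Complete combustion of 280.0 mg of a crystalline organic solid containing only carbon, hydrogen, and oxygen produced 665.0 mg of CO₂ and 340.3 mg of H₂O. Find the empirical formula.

C4H10O

mol C = 0.6650 g CO₂ ÷ 44.009 g/mol = 0.015111 mol
mol H = 2 × 0.3403 g H₂O ÷ 18.015 g/mol = 0.037780 mol
mass O = 0.2800 − (0.18149 + 0.038082) = 0.060425 g → mol O = 0.060425 ÷ 15.999 = 0.0037768 mol
Divide by the smallest (0.0037768 mol): C 4.001, H 10.003, O 1.000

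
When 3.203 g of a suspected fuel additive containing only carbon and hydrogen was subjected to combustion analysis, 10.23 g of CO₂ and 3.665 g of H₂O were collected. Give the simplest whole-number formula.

mol C = 10.23 g CO₂ ÷ 44.009 g/mol = 0.23245 mol
mol H = 2 × 3.665 g H₂O ÷ 18.015 g/mol = 0.40688 mol
Divide by the smallest (0.23245 mol): C 1.000, H 1.750
Multiplying each by 4 gives whole numbers: C 4.00, H 7.00

C4H7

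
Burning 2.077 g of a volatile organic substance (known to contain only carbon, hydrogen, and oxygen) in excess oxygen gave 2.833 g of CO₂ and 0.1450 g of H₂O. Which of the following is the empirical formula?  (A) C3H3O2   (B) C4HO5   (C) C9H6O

mol C = 2.833 g CO₂ ÷ 44.009 g/mol = 0.064373 mol
mol H = 2 × 0.1450 g H₂O ÷ 18.015 g/mol = 0.016098 mol
mass O = 2.077 − (0.77319 + 0.016226) = 1.2876 g → mol O = 1.2876 ÷ 15.999 = 0.080479 mol
Divide by the smallest (0.016098 mol): C 3.999, H 1.000, O 4.999

(B) C4HO5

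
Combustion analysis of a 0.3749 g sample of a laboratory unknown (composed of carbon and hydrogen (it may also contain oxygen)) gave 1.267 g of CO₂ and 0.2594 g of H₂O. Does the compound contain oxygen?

no

mol C = 1.267 g CO₂ ÷ 44.009 g/mol = 0.028790 mol
mol H = 2 × 0.2594 g H₂O ÷ 18.015 g/mol = 0.028798 mol
C and H together account for 0.37482 g — essentially the entire 0.3749 g sample — so the compound contains no oxygen.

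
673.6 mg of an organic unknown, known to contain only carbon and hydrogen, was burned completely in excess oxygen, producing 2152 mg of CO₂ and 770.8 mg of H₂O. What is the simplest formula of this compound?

mol C = 2.152 g CO₂ ÷ 44.009 g/mol = 0.048899 mol
mol H = 2 × 0.7708 g H₂O ÷ 18.015 g/mol = 0.085573 mol
Divide by the smallest (0.048899 mol): C 1.000, H 1.750
Multiplying each by 4 gives whole numbers: C 4.00, H 7.00

C4H7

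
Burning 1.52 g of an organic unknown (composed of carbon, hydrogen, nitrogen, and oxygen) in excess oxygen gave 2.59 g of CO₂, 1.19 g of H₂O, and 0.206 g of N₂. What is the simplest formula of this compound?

mol C = 2.59 g CO₂ ÷ 44.009 g/mol = 0.05885 mol
mol H = 2 × 1.19 g H₂O ÷ 18.015 g/mol = 0.1321 mol
mol N = 2 × 0.206 g N₂ ÷ 28.014 g/mol = 0.01471 mol
mass O = 1.52 − (0.7069 + 0.1332 + 0.2060) = 0.4740 g → mol O = 0.4740 ÷ 15.999 = 0.02962 mol
Divide by the smallest (0.01471 mol): C 4.002, H 8.983, N 1.000, O 2.014

C4H9NO2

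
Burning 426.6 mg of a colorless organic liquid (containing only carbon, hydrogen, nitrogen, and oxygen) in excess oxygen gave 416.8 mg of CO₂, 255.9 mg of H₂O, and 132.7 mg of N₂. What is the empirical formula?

CH3NO

mol C = 0.4168 g CO₂ ÷ 44.009 g/mol = 0.0094708 mol
mol H = 2 × 0.2559 g H₂O ÷ 18.015 g/mol = 0.028410 mol
mol N = 2 × 0.1327 g N₂ ÷ 28.014 g/mol = 0.0094738 mol
mass O = 0.4266 − (0.11375 + 0.028637 + 0.13270) = 0.15151 g → mol O = 0.15151 ÷ 15.999 = 0.0094699 mol
Divide by the smallest (0.0094699 mol): C 1.000, H 3.000, N 1.000, O 1.000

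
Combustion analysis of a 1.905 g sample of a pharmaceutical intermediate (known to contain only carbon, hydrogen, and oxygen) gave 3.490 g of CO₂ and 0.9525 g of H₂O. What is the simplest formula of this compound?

C3H4O2

mol C = 3.490 g CO₂ ÷ 44.009 g/mol = 0.079302 mol
mol H = 2 × 0.9525 g H₂O ÷ 18.015 g/mol = 0.10575 mol
mass O = 1.905 − (0.95250 + 0.10659) = 0.84591 g → mol O = 0.84591 ÷ 15.999 = 0.052873 mol
Divide by the smallest (0.052873 mol): C 1.500, H 2.000, O 1.000
Multiplying each by 2 gives whole numbers: C 3.00, H 4.00, O 2.00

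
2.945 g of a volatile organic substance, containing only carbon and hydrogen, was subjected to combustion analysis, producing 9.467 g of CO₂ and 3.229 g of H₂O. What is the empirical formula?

mol C = 9.467 g CO₂ ÷ 44.009 g/mol = 0.21512 mol
mol H = 2 × 3.229 g H₂O ÷ 18.015 g/mol = 0.35848 mol
Divide by the smallest (0.21512 mol): C 1.000, H 1.666
Multiplying each by 3 gives whole numbers: C 3.00, H 5.00

C3H5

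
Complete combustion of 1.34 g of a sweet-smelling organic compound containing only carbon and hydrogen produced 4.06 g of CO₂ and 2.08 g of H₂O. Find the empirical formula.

C2H5

mol C = 4.06 g CO₂ ÷ 44.009 g/mol = 0.09225 mol
mol H = 2 × 2.08 g H₂O ÷ 18.015 g/mol = 0.2309 mol
Divide by the smallest (0.09225 mol): C 1.000, H 2.503
Multiplying each by 2 gives whole numbers: C 2.00, H 5.01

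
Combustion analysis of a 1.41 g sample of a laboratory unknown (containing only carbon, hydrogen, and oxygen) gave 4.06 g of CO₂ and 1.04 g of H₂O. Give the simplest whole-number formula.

C8H10O

mol C = 4.06 g CO₂ ÷ 44.009 g/mol = 0.09225 mol
mol H = 2 × 1.04 g H₂O ÷ 18.015 g/mol = 0.1155 mol
mass O = 1.41 − (1.108 + 0.1164) = 0.1856 g → mol O = 0.1856 ÷ 15.999 = 0.01160 mol
Divide by the smallest (0.01160 mol): C 7.954, H 9.955, O 1.000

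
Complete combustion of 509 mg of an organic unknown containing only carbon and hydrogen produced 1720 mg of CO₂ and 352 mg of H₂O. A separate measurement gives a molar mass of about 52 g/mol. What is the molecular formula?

mol C = 1.72 g CO₂ ÷ 44.009 g/mol = 0.03908 mol
mol H = 2 × 0.352 g H₂O ÷ 18.015 g/mol = 0.03908 mol
Divide by the smallest (0.03908 mol): C 1.000, H 1.000
Empirical formula: CH
Empirical-formula mass = 13.02 g/mol; 52 ÷ 13.02 ≈ 4, so the molecular formula is C4H4.

C4H4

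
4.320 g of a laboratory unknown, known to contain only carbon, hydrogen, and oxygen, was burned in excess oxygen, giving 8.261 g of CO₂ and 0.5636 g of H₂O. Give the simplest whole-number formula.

C3HO2

mol C = 8.261 g CO₂ ÷ 44.009 g/mol = 0.18771 mol
mol H = 2 × 0.5636 g H₂O ÷ 18.015 g/mol = 0.062570 mol
mass O = 4.320 − (2.2546 + 0.063071) = 2.0023 g → mol O = 2.0023 ÷ 15.999 = 0.12515 mol
Divide by the smallest (0.062570 mol): C 3.000, H 1.000, O 2.000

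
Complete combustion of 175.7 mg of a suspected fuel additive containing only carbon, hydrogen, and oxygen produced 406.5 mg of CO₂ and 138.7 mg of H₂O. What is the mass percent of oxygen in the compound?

28.02%

mol C = 0.4065 g CO₂ ÷ 44.009 g/mol = 0.0092367 mol
mol H = 2 × 0.1387 g H₂O ÷ 18.015 g/mol = 0.015398 mol
mass O = 0.1757 − (0.11094 + 0.015521) = 0.049236 g → mol O = 0.049236 ÷ 15.999 = 0.0030774 mol
mass % O = 0.049236 g ÷ 0.1757 g × 100%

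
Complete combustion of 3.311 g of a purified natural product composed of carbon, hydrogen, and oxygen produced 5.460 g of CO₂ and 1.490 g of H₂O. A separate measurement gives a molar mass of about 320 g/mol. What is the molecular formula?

mol C = 5.460 g CO₂ ÷ 44.009 g/mol = 0.12407 mol
mol H = 2 × 1.490 g H₂O ÷ 18.015 g/mol = 0.16542 mol
mass O = 3.311 − (1.4902 + 0.16674) = 1.6541 g → mol O = 1.6541 ÷ 15.999 = 0.10339 mol
Divide by the smallest (0.10339 mol): C 1.200, H 1.600, O 1.000
Multiplying each by 5 gives whole numbers: C 6.00, H 8.00, O 5.00
Empirical formula: C6H8O5
Empirical-formula mass = 160.12 g/mol; 320 ÷ 160.12 ≈ 2, so the molecular formula is C12H16O10.

C12H16O10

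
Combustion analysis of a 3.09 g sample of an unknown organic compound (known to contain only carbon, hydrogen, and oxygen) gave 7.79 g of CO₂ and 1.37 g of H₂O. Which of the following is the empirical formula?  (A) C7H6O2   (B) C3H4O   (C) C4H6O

mol C = 7.79 g CO₂ ÷ 44.009 g/mol = 0.1770 mol
mol H = 2 × 1.37 g H₂O ÷ 18.015 g/mol = 0.1521 mol
mass O = 3.09 − (2.126 + 0.1533) = 0.8106 g → mol O = 0.8106 ÷ 15.999 = 0.05067 mol
Divide by the smallest (0.05067 mol): C 3.494, H 3.002, O 1.000
Multiplying each by 2 gives whole numbers: C 6.99, H 6.00, O 2.00

(A) C7H6O2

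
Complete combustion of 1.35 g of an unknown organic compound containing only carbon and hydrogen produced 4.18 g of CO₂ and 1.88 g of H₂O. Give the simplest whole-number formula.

C5H11

mol C = 4.18 g CO₂ ÷ 44.009 g/mol = 0.09498 mol
mol H = 2 × 1.88 g H₂O ÷ 18.015 g/mol = 0.2087 mol
Divide by the smallest (0.09498 mol): C 1.000, H 2.197
Multiplying each by 5 gives whole numbers: C 5.00, H 10.99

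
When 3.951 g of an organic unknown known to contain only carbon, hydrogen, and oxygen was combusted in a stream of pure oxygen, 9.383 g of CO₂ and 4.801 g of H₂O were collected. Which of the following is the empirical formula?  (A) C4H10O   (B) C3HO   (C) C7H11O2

(A) C4H10O

mol C = 9.383 g CO₂ ÷ 44.009 g/mol = 0.21321 mol
mol H = 2 × 4.801 g H₂O ÷ 18.015 g/mol = 0.53300 mol
mass O = 3.951 − (2.5608 + 0.53726) = 0.85291 g → mol O = 0.85291 ÷ 15.999 = 0.053310 mol
Divide by the smallest (0.053310 mol): C 3.999, H 9.998, O 1.000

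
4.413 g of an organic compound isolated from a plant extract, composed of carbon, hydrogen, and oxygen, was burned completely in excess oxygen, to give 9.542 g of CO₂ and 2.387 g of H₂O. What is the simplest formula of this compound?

mol C = 9.542 g CO₂ ÷ 44.009 g/mol = 0.21682 mol
mol H = 2 × 2.387 g H₂O ÷ 18.015 g/mol = 0.26500 mol
mass O = 4.413 − (2.6042 + 0.26712) = 1.5417 g → mol O = 1.5417 ÷ 15.999 = 0.096360 mol
Divide by the smallest (0.096360 mol): C 2.250, H 2.750, O 1.000
Multiplying each by 4 gives whole numbers: C 9.00, H 11.00, O 4.00

C9H11O4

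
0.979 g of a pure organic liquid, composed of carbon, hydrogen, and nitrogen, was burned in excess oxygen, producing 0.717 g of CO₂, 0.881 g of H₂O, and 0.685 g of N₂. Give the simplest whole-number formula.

CH6N3

mol C = 0.717 g CO₂ ÷ 44.009 g/mol = 0.01629 mol
mol H = 2 × 0.881 g H₂O ÷ 18.015 g/mol = 0.09781 mol
mol N = 2 × 0.685 g N₂ ÷ 28.014 g/mol = 0.04890 mol
Divide by the smallest (0.01629 mol): C 1.000, H 6.003, N 3.002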